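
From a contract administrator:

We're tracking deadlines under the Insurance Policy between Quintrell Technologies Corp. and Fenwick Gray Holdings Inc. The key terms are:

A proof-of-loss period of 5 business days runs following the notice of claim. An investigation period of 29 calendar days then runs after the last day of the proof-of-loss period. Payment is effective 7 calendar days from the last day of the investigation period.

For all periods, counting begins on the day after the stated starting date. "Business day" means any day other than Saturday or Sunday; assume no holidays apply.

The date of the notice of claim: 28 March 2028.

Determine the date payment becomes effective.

From Tuesday, 28 March 2028, 5 business days (Mar 29, Mar 30, Mar 31, Apr 3, Apr 4, skipping weekends) brings us to Tuesday, 4 April 2028, which is the last day of the proof-of-loss period.
Adding 29 calendar days to 4 April 2028 gives 3 May 2028, which is the last day of the investigation period.
Adding 7 calendar days to 3 May 2028 gives 10 May 2028, which is the date payment becomes effective.

10 May 2028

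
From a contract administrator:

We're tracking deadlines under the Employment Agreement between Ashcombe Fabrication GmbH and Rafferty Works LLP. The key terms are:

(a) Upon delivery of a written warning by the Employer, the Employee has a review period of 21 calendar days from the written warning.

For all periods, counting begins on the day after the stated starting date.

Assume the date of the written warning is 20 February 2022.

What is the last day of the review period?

The last day of the review period: 20 February 2022 + 21 days = 13 March 2022.

13 March 2022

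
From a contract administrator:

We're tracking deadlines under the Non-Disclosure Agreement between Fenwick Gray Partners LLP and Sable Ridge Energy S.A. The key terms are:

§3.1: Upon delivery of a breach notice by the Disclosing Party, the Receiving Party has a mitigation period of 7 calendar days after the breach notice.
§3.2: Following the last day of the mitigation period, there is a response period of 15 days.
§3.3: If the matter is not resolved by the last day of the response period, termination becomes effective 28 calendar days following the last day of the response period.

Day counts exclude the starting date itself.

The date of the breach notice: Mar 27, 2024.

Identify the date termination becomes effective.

The last day of the mitigation period: Mar 27, 2024 + 7 days = Apr 3, 2024.
Adding 15 calendar days to Apr 3, 2024 gives Apr 18, 2024, which is the last day of the response period.
The date termination becomes effective: Apr 18, 2024 + 28 days = May 16, 2024.

May 16, 2024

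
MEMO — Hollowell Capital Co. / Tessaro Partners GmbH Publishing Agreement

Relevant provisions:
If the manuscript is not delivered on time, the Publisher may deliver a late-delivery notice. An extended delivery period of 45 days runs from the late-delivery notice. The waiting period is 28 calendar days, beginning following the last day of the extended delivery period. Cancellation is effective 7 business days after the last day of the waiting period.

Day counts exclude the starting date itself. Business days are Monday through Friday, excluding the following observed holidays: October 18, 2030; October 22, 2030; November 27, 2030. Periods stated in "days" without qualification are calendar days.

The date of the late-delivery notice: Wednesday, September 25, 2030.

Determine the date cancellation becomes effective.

The last day of the extended delivery period: September 25, 2030 + 45 days = November 9, 2030.
The last day of the waiting period: 28 calendar days after November 9, 2030 is December 7, 2030.
From Saturday, December 7, 2030, 7 business days (Dec 9, Dec 10, Dec 11, Dec 12, Dec 13, Dec 16, Dec 17, skipping weekends) brings us to Tuesday, December 17, 2030, which is the date cancellation becomes effective.

December 17, 2030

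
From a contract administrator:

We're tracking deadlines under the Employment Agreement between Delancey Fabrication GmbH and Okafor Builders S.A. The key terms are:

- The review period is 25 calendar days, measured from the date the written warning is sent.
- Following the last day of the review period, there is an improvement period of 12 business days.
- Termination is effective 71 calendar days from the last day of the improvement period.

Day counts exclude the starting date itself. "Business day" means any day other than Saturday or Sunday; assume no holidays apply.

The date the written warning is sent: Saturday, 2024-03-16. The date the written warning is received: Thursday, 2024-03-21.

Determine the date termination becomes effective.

The last day of the review period: 2024-03-16 + 25 days = 2024-04-10.
From Wednesday, 2024-04-10, 12 business days (Apr 11, Apr 12, Apr 15, Apr 16, …, Apr 24, Apr 25, Apr 26, skipping weekends) brings us to Friday, 2024-04-26, which is the last day of the improvement period.
The date termination becomes effective: 71 calendar days after 2024-04-26 is 2024-07-06.

2024-07-06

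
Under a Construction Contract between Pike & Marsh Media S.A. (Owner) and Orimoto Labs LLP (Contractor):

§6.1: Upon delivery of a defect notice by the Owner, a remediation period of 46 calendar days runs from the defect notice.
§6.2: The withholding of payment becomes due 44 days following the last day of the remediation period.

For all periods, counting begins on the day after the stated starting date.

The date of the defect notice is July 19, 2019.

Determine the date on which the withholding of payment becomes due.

October 17, 2019

The last day of the remediation period: 46 calendar days after July 19, 2019 is September 3, 2019.
The date on which the withholding of payment becomes due: 44 calendar days after September 3, 2019 is October 17, 2019.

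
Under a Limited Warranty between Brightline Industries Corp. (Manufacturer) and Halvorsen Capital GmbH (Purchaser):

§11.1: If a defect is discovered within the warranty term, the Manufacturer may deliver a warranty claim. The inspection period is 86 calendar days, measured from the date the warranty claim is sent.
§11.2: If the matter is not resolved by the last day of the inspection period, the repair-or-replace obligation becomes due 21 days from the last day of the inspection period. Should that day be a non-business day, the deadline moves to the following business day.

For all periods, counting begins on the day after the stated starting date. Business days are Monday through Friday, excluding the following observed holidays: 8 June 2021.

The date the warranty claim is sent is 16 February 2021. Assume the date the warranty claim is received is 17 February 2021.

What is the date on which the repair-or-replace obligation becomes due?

The last day of the inspection period: 16 February 2021 + 86 days = 13 May 2021.
The date on which the repair-or-replace obligation becomes due: 13 May 2021 + 21 days = 3 June 2021. 3 June 2021 is a Thursday and is not a listed holiday, so no roll-forward applies.

3 June 2021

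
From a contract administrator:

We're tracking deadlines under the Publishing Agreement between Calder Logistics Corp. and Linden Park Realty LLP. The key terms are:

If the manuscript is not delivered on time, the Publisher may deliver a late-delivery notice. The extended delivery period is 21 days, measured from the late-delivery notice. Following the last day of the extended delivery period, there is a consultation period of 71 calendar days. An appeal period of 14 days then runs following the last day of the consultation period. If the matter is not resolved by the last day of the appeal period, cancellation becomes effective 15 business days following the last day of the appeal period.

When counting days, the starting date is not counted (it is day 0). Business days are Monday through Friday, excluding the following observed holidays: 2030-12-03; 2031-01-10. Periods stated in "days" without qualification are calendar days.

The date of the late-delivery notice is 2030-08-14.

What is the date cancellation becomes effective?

The last day of the extended delivery period: 21 calendar days after 2030-08-14 is 2030-09-04.
Adding 71 calendar days to 2030-09-04 gives 2030-11-14, which is the last day of the consultation period.
Adding 14 calendar days to 2030-11-14 gives 2030-11-28, which is the last day of the appeal period.
The date cancellation becomes effective: 15 business days after Thursday, 2030-11-28, skipping weekends and the listed holiday on Dec 3 — Nov 29, Dec 2, Dec 4, Dec 5, …, Dec 18, Dec 19, Dec 20 — lands on Friday, 2030-12-20.

2030-12-20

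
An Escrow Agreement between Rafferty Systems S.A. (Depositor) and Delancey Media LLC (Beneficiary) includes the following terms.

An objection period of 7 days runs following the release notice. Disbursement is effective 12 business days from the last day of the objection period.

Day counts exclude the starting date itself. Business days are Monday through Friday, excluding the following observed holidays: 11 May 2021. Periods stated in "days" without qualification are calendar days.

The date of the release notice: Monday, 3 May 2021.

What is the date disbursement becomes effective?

27 May 2021

Adding 7 calendar days to 3 May 2021 gives 10 May 2021, which is the last day of the objection period.
The date disbursement becomes effective: 12 business days after Monday, 10 May 2021, skipping weekends and the listed holiday on May 11 — May 12, May 13, May 14, May 17, …, May 25, May 26, May 27 — lands on Thursday, 27 May 2021.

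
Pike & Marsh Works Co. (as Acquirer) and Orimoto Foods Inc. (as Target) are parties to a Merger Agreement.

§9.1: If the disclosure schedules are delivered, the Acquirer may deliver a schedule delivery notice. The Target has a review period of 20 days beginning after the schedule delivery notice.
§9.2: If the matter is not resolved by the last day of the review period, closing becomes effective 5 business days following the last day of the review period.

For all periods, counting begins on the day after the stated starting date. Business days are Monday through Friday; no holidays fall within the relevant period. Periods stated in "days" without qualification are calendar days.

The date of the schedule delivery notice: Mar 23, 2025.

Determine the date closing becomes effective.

Apr 18, 2025

The last day of the review period: 20 calendar days after Mar 23, 2025 is Apr 12, 2025.
The date closing becomes effective: 5 business days after Saturday, Apr 12, 2025, skipping weekends — Apr 14, Apr 15, Apr 16, Apr 17, Apr 18 — lands on Friday, Apr 18, 2025.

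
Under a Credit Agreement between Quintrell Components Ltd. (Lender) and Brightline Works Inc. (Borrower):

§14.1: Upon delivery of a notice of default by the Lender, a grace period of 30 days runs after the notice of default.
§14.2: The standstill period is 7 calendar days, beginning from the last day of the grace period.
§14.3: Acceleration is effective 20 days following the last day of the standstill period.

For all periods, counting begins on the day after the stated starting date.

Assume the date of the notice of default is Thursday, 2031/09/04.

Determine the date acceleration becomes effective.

The last day of the grace period: 30 calendar days after 2031/09/04 is 2031/10/04.
Adding 7 calendar days to 2031/10/04 gives 2031/10/11, which is the last day of the standstill period.
Adding 20 calendar days to 2031/10/11 gives 2031/10/31, which is the date acceleration becomes effective.

2031/10/31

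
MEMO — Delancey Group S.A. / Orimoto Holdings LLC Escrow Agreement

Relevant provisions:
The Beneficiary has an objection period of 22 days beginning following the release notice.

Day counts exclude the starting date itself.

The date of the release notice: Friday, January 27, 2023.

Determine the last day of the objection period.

The last day of the objection period: 22 calendar days after January 27, 2023 is February 18, 2023.

February 18, 2023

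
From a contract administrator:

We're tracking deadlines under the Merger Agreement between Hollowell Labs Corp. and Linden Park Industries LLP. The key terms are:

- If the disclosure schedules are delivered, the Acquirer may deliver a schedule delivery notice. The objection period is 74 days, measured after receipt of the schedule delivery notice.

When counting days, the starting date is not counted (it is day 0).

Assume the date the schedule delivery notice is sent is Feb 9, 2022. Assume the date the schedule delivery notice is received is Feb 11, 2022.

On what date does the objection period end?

The last day of the objection period: 74 calendar days after Feb 11, 2022 is Apr 26, 2022.

Apr 26, 2022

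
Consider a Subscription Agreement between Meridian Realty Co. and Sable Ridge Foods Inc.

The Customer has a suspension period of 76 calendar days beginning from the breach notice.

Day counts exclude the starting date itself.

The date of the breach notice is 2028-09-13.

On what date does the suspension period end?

2028-11-28

Adding 76 calendar days to 2028-09-13 gives 2028-11-28, which is the last day of the suspension period.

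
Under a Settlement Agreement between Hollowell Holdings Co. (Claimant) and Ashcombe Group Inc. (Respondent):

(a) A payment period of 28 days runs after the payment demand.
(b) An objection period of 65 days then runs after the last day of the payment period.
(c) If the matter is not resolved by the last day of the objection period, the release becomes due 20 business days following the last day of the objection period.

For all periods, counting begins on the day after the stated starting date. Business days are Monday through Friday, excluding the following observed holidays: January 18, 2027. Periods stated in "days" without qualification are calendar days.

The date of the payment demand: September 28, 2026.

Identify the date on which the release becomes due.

The last day of the payment period: 28 calendar days after September 28, 2026 is October 26, 2026.
Adding 65 calendar days to October 26, 2026 gives December 30, 2026, which is the last day of the objection period.
The date on which the release becomes due: counting 20 business days from Wednesday, December 30, 2026 (Dec 31, Jan 1, Jan 4, Jan 5, …, Jan 26, Jan 27, Jan 28, skipping weekends and the listed holiday on Jan 18) reaches Thursday, January 28, 2027.

January 28, 2027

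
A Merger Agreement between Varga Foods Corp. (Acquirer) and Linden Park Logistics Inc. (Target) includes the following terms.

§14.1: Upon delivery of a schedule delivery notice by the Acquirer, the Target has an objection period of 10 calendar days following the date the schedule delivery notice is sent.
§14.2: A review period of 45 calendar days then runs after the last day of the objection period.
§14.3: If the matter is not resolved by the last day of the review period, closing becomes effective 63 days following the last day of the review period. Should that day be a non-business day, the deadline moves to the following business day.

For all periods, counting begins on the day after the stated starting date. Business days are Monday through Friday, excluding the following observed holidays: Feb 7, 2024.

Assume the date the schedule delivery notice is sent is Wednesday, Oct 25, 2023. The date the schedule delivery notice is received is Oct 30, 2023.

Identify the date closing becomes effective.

The last day of the objection period: 10 calendar days after Oct 25, 2023 is Nov 4, 2023.
The last day of the review period: 45 calendar days after Nov 4, 2023 is Dec 19, 2023.
Adding 63 calendar days to Dec 19, 2023 gives Feb 20, 2024, which is the date closing becomes effective. Feb 20, 2024 is a Tuesday and is not a listed holiday, so no roll-forward applies.

Feb 20, 2024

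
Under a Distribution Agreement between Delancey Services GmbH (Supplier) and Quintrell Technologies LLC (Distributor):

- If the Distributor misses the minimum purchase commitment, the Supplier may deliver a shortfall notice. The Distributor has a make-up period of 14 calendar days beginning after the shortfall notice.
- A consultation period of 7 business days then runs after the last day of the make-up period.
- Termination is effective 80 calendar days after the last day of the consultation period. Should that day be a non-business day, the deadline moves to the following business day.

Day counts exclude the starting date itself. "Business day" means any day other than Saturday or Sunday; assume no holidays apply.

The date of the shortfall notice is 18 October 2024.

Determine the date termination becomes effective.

31 January 2025

The last day of the make-up period: 18 October 2024 + 14 days = 1 November 2024.
The last day of the consultation period: 7 business days after Friday, 1 November 2024, skipping weekends — Nov 4, Nov 5, Nov 6, Nov 7, Nov 8, Nov 11, Nov 12 — lands on Tuesday, 12 November 2024.
Adding 80 calendar days to 12 November 2024 gives 31 January 2025, which is the date termination becomes effective. 31 January 2025 is a Friday, so no roll-forward applies.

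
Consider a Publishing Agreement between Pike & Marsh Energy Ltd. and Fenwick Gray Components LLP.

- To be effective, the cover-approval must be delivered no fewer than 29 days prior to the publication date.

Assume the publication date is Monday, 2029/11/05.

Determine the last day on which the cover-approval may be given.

2029/10/07

2029/11/05 minus 29 days is 2029/10/07.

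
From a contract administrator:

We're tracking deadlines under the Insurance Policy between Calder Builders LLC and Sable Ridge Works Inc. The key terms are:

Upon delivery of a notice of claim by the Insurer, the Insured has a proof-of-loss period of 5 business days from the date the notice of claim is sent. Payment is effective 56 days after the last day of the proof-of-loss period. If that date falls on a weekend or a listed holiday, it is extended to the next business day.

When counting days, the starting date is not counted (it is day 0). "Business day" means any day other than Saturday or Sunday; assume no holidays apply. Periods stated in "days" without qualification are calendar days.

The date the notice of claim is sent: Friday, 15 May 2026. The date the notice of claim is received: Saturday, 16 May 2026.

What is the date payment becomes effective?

17 July 2026

From Friday, 15 May 2026, 5 business days (May 18, May 19, May 20, May 21, May 22, skipping weekends) brings us to Friday, 22 May 2026, which is the last day of the proof-of-loss period.
The date payment becomes effective: 56 calendar days after 22 May 2026 is 17 July 2026. 17 July 2026 is a Friday, so no roll-forward applies.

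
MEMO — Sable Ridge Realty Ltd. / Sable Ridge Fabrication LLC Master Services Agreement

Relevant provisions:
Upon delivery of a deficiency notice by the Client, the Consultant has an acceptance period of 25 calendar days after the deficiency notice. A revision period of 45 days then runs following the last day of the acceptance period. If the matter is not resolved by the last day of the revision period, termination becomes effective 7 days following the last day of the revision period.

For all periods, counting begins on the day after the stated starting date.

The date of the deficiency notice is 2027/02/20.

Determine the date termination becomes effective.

The last day of the acceptance period: 2027/02/20 + 25 days = 2027/03/17.
The last day of the revision period: 45 calendar days after 2027/03/17 is 2027/05/01.
The date termination becomes effective: 7 calendar days after 2027/05/01 is 2027/05/08.

2027/05/08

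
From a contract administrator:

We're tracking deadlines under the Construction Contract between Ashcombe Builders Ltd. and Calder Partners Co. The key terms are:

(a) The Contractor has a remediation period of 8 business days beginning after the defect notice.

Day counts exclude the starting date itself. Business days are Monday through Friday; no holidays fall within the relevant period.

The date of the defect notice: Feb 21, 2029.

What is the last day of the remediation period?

Mar 5, 2029

From Wednesday, Feb 21, 2029, 8 business days (Feb 22, Feb 23, Feb 26, Feb 27, Feb 28, Mar 1, Mar 2, Mar 5, skipping weekends) brings us to Monday, Mar 5, 2029, which is the last day of the remediation period.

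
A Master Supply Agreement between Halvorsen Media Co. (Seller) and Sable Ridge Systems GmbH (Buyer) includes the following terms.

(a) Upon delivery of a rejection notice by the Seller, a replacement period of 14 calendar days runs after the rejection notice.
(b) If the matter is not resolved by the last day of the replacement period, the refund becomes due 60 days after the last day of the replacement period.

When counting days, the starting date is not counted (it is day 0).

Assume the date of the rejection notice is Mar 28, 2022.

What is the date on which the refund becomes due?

The last day of the replacement period: 14 calendar days after Mar 28, 2022 is Apr 11, 2022.
The date on which the refund becomes due: Apr 11, 2022 + 60 days = Jun 10, 2022.

Jun 10, 2022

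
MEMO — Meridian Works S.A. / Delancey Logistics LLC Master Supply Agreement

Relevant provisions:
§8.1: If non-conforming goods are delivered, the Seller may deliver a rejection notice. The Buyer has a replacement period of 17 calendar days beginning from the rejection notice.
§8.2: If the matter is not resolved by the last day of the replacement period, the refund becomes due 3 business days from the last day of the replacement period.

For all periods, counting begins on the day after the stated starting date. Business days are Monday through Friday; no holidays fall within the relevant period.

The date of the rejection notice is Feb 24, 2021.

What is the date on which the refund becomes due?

Mar 17, 2021

Adding 17 calendar days to Feb 24, 2021 gives Mar 13, 2021, which is the last day of the replacement period.
From Saturday, Mar 13, 2021, 3 business days (Mar 15, Mar 16, Mar 17, skipping weekends) brings us to Wednesday, Mar 17, 2021, which is the date on which the refund becomes due.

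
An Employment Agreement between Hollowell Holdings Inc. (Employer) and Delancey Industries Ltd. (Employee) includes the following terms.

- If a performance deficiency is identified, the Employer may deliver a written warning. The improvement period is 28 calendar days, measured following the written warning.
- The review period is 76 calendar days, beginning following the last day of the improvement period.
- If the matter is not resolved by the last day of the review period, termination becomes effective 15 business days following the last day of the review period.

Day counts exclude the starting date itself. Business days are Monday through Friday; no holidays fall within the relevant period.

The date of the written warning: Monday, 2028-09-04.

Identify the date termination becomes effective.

Adding 28 calendar days to 2028-09-04 gives 2028-10-02, which is the last day of the improvement period.
The last day of the review period: 2028-10-02 + 76 days = 2028-12-17.
From Sunday, 2028-12-17, 15 business days (Dec 18, Dec 19, Dec 20, Dec 21, …, Jan 3, Jan 4, Jan 5, skipping weekends) brings us to Friday, 2029-01-05, which is the date termination becomes effective.

2029-01-05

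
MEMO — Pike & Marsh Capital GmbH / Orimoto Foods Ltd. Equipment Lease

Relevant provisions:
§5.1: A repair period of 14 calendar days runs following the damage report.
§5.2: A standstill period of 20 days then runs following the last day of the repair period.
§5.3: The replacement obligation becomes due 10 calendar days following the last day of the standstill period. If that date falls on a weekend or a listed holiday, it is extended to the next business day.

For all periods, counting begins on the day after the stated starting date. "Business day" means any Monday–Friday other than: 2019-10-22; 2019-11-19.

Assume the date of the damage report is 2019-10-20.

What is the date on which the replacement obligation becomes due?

Adding 14 calendar days to 2019-10-20 gives 2019-11-03, which is the last day of the repair period.
Adding 20 calendar days to 2019-11-03 gives 2019-11-23, which is the last day of the standstill period.
Adding 10 calendar days to 2019-11-23 gives 2019-12-03, which is the date on which the replacement obligation becomes due. 2019-12-03 is a Tuesday and is not a listed holiday, so no roll-forward applies.

2019-12-03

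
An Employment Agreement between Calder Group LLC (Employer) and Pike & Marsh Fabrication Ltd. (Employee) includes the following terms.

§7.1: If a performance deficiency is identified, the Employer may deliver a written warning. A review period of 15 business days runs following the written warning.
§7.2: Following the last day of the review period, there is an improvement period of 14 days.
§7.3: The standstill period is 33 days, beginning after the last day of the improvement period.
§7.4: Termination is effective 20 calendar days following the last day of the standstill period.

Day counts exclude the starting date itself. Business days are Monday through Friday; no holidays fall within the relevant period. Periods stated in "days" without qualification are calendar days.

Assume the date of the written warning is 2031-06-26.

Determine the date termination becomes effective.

The last day of the review period: 15 business days after Thursday, 2031-06-26, skipping weekends — Jun 27, Jun 30, Jul 1, Jul 2, …, Jul 15, Jul 16, Jul 17 — lands on Thursday, 2031-07-17.
The last day of the improvement period: 2031-07-17 + 14 days = 2031-07-31.
The last day of the standstill period: 2031-07-31 + 33 days = 2031-09-02.
The date termination becomes effective: 2031-09-02 + 20 days = 2031-09-22.

2031-09-22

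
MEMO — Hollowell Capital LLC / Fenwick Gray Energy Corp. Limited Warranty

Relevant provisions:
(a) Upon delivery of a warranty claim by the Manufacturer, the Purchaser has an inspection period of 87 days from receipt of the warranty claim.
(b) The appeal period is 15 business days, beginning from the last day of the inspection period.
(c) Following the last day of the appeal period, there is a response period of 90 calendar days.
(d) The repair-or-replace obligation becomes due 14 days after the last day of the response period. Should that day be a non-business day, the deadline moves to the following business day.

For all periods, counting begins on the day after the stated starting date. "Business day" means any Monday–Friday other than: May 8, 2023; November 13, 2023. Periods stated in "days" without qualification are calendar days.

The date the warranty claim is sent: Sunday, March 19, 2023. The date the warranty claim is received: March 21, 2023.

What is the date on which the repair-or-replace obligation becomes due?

October 19, 2023

Adding 87 calendar days to March 21, 2023 gives June 16, 2023, which is the last day of the inspection period.
The last day of the appeal period: 15 business days after Friday, June 16, 2023, skipping weekends — Jun 19, Jun 20, Jun 21, Jun 22, …, Jul 5, Jul 6, Jul 7 — lands on Friday, July 7, 2023.
Adding 90 calendar days to July 7, 2023 gives October 5, 2023, which is the last day of the response period.
The date on which the repair-or-replace obligation becomes due: 14 calendar days after October 5, 2023 is October 19, 2023. October 19, 2023 is a Thursday and is not a listed holiday, so no roll-forward applies.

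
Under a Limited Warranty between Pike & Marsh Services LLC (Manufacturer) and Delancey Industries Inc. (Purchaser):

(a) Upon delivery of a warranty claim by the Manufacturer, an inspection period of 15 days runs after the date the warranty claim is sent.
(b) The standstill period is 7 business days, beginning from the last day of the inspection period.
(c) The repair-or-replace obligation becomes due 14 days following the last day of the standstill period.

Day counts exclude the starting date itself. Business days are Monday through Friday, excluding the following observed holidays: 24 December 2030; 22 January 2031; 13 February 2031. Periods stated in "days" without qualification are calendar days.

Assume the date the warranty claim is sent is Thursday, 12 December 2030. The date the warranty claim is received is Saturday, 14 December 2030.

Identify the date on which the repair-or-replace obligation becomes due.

The last day of the inspection period: 12 December 2030 + 15 days = 27 December 2030.
The last day of the standstill period: counting 7 business days from Friday, 27 December 2030 (Dec 30, Dec 31, Jan 1, Jan 2, Jan 3, Jan 6, Jan 7, skipping weekends) reaches Tuesday, 7 January 2031.
Adding 14 calendar days to 7 January 2031 gives 21 January 2031, which is the date on which the repair-or-replace obligation becomes due.

21 January 2031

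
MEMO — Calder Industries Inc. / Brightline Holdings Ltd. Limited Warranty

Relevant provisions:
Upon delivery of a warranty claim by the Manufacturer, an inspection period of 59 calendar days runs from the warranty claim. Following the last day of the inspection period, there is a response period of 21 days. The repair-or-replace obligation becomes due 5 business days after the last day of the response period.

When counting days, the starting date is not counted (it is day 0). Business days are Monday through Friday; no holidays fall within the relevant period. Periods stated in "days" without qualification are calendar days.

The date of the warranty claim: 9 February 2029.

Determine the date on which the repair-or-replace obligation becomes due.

7 May 2029

Adding 59 calendar days to 9 February 2029 gives 9 April 2029, which is the last day of the inspection period.
The last day of the response period: 9 April 2029 + 21 days = 30 April 2029.
The date on which the repair-or-replace obligation becomes due: 5 business days after Monday, 30 April 2029, skipping weekends — May 1, May 2, May 3, May 4, May 7 — lands on Monday, 7 May 2029.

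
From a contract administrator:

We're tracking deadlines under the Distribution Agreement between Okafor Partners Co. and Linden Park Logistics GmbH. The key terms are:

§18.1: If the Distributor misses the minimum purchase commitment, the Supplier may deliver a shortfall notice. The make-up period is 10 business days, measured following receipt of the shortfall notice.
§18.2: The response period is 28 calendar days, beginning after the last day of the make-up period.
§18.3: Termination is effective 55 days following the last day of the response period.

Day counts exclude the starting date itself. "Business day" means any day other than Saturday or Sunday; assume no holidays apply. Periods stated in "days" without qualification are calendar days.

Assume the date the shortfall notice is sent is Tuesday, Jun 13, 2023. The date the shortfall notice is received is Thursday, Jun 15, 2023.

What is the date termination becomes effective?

Sep 20, 2023

The last day of the make-up period: 10 business days after Thursday, Jun 15, 2023, skipping weekends — Jun 16, Jun 19, Jun 20, Jun 21, Jun 22, Jun 23, Jun 26, Jun 27, Jun 28, Jun 29 — lands on Thursday, Jun 29, 2023.
Adding 28 calendar days to Jun 29, 2023 gives Jul 27, 2023, which is the last day of the response period.
Adding 55 calendar days to Jul 27, 2023 gives Sep 20, 2023, which is the date termination becomes effective.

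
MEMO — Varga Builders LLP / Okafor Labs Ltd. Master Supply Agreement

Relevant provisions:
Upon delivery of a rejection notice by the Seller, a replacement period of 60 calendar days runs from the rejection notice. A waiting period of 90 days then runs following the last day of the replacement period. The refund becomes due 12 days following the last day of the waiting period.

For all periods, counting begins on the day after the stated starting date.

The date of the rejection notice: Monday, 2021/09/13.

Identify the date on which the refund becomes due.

Adding 60 calendar days to 2021/09/13 gives 2021/11/12, which is the last day of the replacement period.
Adding 90 calendar days to 2021/11/12 gives 2022/02/10, which is the last day of the waiting period.
The date on which the refund becomes due: 2022/02/10 + 12 days = 2022/02/22.

2022/02/22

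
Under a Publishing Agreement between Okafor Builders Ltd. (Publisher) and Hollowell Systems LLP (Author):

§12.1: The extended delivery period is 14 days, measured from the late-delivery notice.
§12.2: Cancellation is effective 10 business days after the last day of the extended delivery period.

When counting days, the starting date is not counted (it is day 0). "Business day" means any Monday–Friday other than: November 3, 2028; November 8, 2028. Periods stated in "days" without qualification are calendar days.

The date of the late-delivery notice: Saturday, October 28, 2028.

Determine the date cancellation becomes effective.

Adding 14 calendar days to October 28, 2028 gives November 11, 2028, which is the last day of the extended delivery period.
The date cancellation becomes effective: counting 10 business days from Saturday, November 11, 2028 (Nov 13, Nov 14, Nov 15, Nov 16, Nov 17, Nov 20, Nov 21, Nov 22, Nov 23, Nov 24, skipping weekends) reaches Friday, November 24, 2028.

November 24, 2028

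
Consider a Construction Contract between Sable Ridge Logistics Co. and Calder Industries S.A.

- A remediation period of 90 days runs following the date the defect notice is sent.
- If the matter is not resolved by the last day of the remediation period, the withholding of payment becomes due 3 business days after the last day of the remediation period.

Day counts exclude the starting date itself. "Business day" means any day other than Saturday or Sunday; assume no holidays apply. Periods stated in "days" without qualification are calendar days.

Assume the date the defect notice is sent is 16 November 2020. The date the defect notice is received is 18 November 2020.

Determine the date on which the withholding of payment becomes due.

17 February 2021

The last day of the remediation period: 90 calendar days after 16 November 2020 is 14 February 2021.
The date on which the withholding of payment becomes due: 3 business days after Sunday, 14 February 2021, skipping weekends — Feb 15, Feb 16, Feb 17 — lands on Wednesday, 17 February 2021.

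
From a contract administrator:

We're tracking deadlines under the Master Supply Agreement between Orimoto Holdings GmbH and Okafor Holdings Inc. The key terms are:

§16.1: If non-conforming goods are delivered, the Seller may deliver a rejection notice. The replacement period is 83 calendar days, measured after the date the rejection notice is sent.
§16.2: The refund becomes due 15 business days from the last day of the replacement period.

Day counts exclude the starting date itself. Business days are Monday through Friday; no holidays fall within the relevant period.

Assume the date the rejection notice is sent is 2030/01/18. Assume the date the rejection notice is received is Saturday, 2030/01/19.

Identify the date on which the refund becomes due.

2030/05/02

The last day of the replacement period: 83 calendar days after 2030/01/18 is 2030/04/11.
From Thursday, 2030/04/11, 15 business days (Apr 12, Apr 15, Apr 16, Apr 17, …, Apr 30, May 1, May 2, skipping weekends) brings us to Thursday, 2030/05/02, which is the date on which the refund becomes due.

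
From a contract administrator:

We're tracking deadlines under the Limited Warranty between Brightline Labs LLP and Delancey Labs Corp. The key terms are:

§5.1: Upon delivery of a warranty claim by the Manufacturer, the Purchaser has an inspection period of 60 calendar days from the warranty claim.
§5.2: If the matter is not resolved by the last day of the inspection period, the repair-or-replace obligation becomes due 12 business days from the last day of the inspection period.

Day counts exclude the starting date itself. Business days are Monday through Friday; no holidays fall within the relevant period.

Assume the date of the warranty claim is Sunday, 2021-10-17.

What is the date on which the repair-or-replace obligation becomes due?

2022-01-03

The last day of the inspection period: 60 calendar days after 2021-10-17 is 2021-12-16.
From Thursday, 2021-12-16, 12 business days (Dec 17, Dec 20, Dec 21, Dec 22, …, Dec 30, Dec 31, Jan 3, skipping weekends) brings us to Monday, 2022-01-03, which is the date on which the repair-or-replace obligation becomes due.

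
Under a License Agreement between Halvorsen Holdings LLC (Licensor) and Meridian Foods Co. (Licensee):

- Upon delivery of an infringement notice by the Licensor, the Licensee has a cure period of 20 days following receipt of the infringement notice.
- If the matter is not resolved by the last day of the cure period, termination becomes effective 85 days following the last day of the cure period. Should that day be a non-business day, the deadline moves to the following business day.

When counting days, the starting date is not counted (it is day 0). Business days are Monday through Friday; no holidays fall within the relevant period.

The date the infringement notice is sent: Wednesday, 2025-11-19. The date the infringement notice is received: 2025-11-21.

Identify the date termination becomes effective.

2026-03-06

The last day of the cure period: 2025-11-21 + 20 days = 2025-12-11.
The date termination becomes effective: 2025-12-11 + 85 days = 2026-03-06. 2026-03-06 is a Friday, so no roll-forward applies.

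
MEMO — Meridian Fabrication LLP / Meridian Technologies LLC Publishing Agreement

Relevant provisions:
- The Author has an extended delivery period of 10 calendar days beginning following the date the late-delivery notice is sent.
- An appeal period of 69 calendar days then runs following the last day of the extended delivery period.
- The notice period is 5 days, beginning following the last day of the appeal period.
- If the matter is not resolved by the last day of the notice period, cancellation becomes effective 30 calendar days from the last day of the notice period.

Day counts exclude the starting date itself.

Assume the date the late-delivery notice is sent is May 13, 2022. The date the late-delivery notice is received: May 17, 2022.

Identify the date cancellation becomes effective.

Adding 10 calendar days to May 13, 2022 gives May 23, 2022, which is the last day of the extended delivery period.
The last day of the appeal period: 69 calendar days after May 23, 2022 is July 31, 2022.
Adding 5 calendar days to July 31, 2022 gives August 5, 2022, which is the last day of the notice period.
The date cancellation becomes effective: August 5, 2022 + 30 days = September 4, 2022.

September 4, 2022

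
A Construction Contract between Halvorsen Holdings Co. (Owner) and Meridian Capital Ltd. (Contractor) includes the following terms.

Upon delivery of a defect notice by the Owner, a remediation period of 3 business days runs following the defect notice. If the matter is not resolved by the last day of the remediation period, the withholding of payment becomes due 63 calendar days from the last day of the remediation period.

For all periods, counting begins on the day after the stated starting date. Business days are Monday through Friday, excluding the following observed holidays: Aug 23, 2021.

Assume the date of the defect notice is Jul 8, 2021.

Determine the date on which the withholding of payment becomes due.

Sep 14, 2021

The last day of the remediation period: 3 business days after Thursday, Jul 8, 2021, skipping weekends — Jul 9, Jul 12, Jul 13 — lands on Tuesday, Jul 13, 2021.
The date on which the withholding of payment becomes due: 63 calendar days after Jul 13, 2021 is Sep 14, 2021.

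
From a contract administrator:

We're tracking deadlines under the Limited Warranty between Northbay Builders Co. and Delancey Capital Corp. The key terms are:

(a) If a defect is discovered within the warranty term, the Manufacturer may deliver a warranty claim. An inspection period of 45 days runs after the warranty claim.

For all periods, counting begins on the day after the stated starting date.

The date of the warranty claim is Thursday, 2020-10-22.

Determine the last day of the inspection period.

2020-12-06

Adding 45 calendar days to 2020-10-22 gives 2020-12-06, which is the last day of the inspection period.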